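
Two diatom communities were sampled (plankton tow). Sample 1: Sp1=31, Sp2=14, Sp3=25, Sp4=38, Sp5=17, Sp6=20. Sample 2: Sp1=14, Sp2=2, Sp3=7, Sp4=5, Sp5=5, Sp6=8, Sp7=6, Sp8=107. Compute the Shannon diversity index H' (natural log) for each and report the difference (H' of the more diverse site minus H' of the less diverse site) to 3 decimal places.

Sample 1: N=145, proportions 0.21379, 0.09655, 0.17241, 0.26207, 0.11724, 0.13793, giving H' = 1.73411 (working shown to 5 dp, full precision carried).
Sample 2: N=154, proportions 0.09091, 0.01299, 0.04545, 0.03247, 0.03247, 0.05195, 0.03896, 0.69481, giving H' = 1.17054.
Difference = |1.73411 − 1.17054| = 0.56357, i.e. 0.564 to 3 decimal places.

0.564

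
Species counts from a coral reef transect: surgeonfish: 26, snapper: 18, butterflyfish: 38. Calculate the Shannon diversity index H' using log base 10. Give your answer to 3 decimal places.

0.458

Total N = 26+18+38 = 82, so the proportions are 0.31707, 0.21951, 0.46341 (working shown to 5 dp, full precision carried).
Each pᵢ log₁₀ pᵢ term: 0.31707×(-0.49884)=-0.15817, 0.21951×(-0.65854)=-0.14456, 0.46341×(-0.33403)=-0.15479.
Sum = -0.45752, so H' = 0.458.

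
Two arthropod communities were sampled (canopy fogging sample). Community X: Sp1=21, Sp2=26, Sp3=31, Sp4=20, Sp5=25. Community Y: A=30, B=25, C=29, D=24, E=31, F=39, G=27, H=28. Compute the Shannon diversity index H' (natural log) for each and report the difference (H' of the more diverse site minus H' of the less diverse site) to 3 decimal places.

0.472

Community X: N=123, proportions 0.17073, 0.21138, 0.25203, 0.1626, 0.20325, giving H' = 1.59685 (working shown to 5 dp, full precision carried).
Community Y: N=233, proportions 0.12876, 0.1073, 0.12446, 0.103, 0.13305, 0.16738, 0.11588, 0.12017, giving H' = 2.06883.
Difference = |1.59685 − 2.06883| = 0.47198, i.e. 0.472 to 3 decimal places.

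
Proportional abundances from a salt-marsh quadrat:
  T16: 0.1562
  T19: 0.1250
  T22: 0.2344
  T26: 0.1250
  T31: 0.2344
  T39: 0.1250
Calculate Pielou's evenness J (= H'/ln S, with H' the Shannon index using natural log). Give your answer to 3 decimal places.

0.977

H' = −Σ pᵢ ln pᵢ = −((-0.29000) + (-0.25993) + (-0.34005) + (-0.25993) + (-0.34005) + (-0.25993)) = 1.74989 (working shown to 5 dp, full precision carried).
With S = 6 species, ln S = 1.79176, so J = 1.74989/1.79176 = 0.97663, i.e. 0.977 to 3 decimal places.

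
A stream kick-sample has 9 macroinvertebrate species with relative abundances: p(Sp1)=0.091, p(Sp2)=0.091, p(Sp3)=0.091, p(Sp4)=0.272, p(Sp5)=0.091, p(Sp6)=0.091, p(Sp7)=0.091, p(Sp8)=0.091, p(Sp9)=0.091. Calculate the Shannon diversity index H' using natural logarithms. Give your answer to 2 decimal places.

Each pᵢ ln pᵢ term (working shown to 4 dp, full precision carried): 0.091×(-2.3969)=-0.2181, 0.091×(-2.3969)=-0.2181, 0.091×(-2.3969)=-0.2181, 0.272×(-1.3020)=-0.3541, 0.091×(-2.3969)=-0.2181, 0.091×(-2.3969)=-0.2181, 0.091×(-2.3969)=-0.2181, 0.091×(-2.3969)=-0.2181, 0.091×(-2.3969)=-0.2181.
Sum = -2.0991, so H' = 2.10.

2.10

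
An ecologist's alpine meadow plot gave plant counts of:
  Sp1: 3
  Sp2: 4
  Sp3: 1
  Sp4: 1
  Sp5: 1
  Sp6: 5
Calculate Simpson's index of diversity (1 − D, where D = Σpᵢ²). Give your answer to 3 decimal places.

0.764

Total N = 3+4+1+1+1+5 = 15, so the proportions are 0.2, 0.26667, 0.06667, 0.06667, 0.06667, 0.33333 (working shown to 5 dp, full precision carried).
D = 0.2² + 0.26667² + 0.06667² + 0.06667² + 0.06667² + 0.33333² = 0.04000 + 0.07111 + 0.00444 + 0.00444 + 0.00444 + 0.11111 = 0.23556.
So 1 − D = 0.76444, i.e. 0.764 to 3 decimal places.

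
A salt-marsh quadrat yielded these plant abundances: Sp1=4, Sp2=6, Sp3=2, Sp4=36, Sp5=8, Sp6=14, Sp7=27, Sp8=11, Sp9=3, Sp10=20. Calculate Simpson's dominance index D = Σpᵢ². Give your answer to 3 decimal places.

Total N = 4+6+2+36+8+14+27+11+3+20 = 131, so the proportions are 0.03053, 0.0458, 0.01527, 0.27481, 0.06107, 0.10687, 0.20611, 0.08397, 0.0229, 0.15267 (working shown to 5 dp, full precision carried).
D = 0.03053² + 0.0458² + 0.01527² + 0.27481² + 0.06107² + 0.10687² + 0.20611² + 0.08397² + 0.0229² + 0.15267² = 0.00093 + 0.00210 + 0.00023 + 0.07552 + 0.00373 + 0.01142 + 0.04248 + 0.00705 + 0.00052 + 0.02331 = 0.16730.
To 3 decimal places, D = 0.167.

0.167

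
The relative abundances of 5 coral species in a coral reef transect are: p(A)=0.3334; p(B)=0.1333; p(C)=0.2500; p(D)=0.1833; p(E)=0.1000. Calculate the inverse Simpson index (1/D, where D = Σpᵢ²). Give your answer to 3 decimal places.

4.255

D = 0.3334² + 0.1333² + 0.25² + 0.1833² + 0.1² = 0.1111556 + 0.0177689 + 0.0625000 + 0.0335989 + 0.0100000 = 0.2350233 (working shown to 7 dp, full precision carried).
So 1/D = 4.25490, i.e. 4.255 to 3 decimal places.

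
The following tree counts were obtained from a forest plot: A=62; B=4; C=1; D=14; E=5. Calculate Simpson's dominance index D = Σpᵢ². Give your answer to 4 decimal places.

0.5519

Total N = 62+4+1+14+5 = 86, so the proportions are 0.72093, 0.046512, 0.011628, 0.162791, 0.05814 (working shown to 6 dp, full precision carried).
D = 0.72093² + 0.046512² + 0.011628² + 0.162791² + 0.05814² = 0.519740 + 0.002163 + 0.000135 + 0.026501 + 0.003380 = 0.551920.
To 4 decimal places, D = 0.5519.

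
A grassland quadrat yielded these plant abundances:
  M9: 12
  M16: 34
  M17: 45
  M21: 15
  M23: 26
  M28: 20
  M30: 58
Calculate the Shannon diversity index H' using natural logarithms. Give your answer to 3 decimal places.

Total N = 12+34+45+15+26+20+58 = 210, so the proportions are 0.05714, 0.1619, 0.21429, 0.07143, 0.12381, 0.09524, 0.27619 (working shown to 5 dp, full precision carried).
Each pᵢ ln pᵢ term: 0.05714×(-2.86220)=-0.16355, 0.1619×(-1.82075)=-0.29479, 0.21429×(-1.54045)=-0.33010, 0.07143×(-2.63906)=-0.18850, 0.12381×(-2.08901)=-0.25864, 0.09524×(-2.35138)=-0.22394, 0.27619×(-1.28666)=-0.35536.
Sum = -1.81489, so H' = 1.815.

1.815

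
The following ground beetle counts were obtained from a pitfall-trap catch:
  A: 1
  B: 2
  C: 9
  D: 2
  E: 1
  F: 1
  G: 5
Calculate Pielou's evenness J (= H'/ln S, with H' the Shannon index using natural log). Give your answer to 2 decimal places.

Total N = 1+2+9+2+1+1+5 = 21, so the proportions are 0.0476, 0.0952, 0.4286, 0.0952, 0.0476, 0.0476, 0.2381 (working shown to 4 dp, full precision carried).
H' = −Σ pᵢ ln pᵢ = −((-0.1450) + (-0.2239) + (-0.3631) + (-0.2239) + (-0.1450) + (-0.1450) + (-0.3417)) = 1.5876.
With S = 7 species, ln S = 1.9459, so J = 1.5876/1.9459 = 0.8159, i.e. 0.82 to 2 decimal places.

0.82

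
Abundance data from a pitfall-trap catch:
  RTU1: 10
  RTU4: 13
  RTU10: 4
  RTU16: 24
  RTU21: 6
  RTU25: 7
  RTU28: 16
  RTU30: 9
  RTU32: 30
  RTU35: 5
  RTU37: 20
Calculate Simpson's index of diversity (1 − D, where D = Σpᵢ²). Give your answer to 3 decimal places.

0.874

Total N = 10+13+4+24+6+7+16+9+30+5+20 = 144, so the proportions are 0.06944, 0.09028, 0.02778, 0.16667, 0.04167, 0.04861, 0.11111, 0.0625, 0.20833, 0.03472, 0.13889 (working shown to 5 dp, full precision carried).
D = 0.06944² + 0.09028² + 0.02778² + 0.16667² + 0.04167² + 0.04861² + 0.11111² + 0.0625² + 0.20833² + 0.03472² + 0.13889² = 0.00482 + 0.00815 + 0.00077 + 0.02778 + 0.00174 + 0.00236 + 0.01235 + 0.00391 + 0.04340 + 0.00121 + 0.01929 = 0.12577.
So 1 − D = 0.87423, i.e. 0.874 to 3 decimal places.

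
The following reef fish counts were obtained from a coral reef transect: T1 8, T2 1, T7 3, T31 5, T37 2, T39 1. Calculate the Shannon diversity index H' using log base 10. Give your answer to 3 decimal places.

0.663

Total N = 8+1+3+5+2+1 = 20, so the proportions are 0.4, 0.05, 0.15, 0.25, 0.1, 0.05 (working shown to 5 dp, full precision carried).
Each pᵢ log₁₀ pᵢ term: 0.4×(-0.39794)=-0.15918, 0.05×(-1.30103)=-0.06505, 0.15×(-0.82391)=-0.12359, 0.25×(-0.60206)=-0.15051, 0.1×(-1.00000)=-0.10000, 0.05×(-1.30103)=-0.06505.
Sum = -0.66338, so H' = 0.663.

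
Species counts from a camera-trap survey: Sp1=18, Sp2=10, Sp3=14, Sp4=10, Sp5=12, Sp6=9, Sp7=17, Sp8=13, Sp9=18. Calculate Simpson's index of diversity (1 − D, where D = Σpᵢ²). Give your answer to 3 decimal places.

Total N = 18+10+14+10+12+9+17+13+18 = 121, so the proportions are 0.14876, 0.08264, 0.1157, 0.08264, 0.09917, 0.07438, 0.1405, 0.10744, 0.14876 (working shown to 5 dp, full precision carried).
D = 0.14876² + 0.08264² + 0.1157² + 0.08264² + 0.09917² + 0.07438² + 0.1405² + 0.10744² + 0.14876² = 0.02213 + 0.00683 + 0.01339 + 0.00683 + 0.00984 + 0.00553 + 0.01974 + 0.01154 + 0.02213 = 0.11796.
So 1 − D = 0.88204, i.e. 0.882 to 3 decimal places.

0.882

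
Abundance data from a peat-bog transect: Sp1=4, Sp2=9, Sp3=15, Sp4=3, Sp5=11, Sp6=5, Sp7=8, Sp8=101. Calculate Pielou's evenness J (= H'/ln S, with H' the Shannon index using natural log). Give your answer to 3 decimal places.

Total N = 4+9+15+3+11+5+8+101 = 156, so the proportions are 0.02564, 0.05769, 0.09615, 0.01923, 0.07051, 0.03205, 0.05128, 0.64744 (working shown to 5 dp, full precision carried).
H' = −Σ pᵢ ln pᵢ = −((-0.09394) + (-0.16457) + (-0.22517) + (-0.07599) + (-0.18700) + (-0.11027) + (-0.15233) + (-0.28146)) = 1.29073.
With S = 8 species, ln S = 2.07944, so J = 1.29073/2.07944 = 0.62071, i.e. 0.621 to 3 decimal places.

0.621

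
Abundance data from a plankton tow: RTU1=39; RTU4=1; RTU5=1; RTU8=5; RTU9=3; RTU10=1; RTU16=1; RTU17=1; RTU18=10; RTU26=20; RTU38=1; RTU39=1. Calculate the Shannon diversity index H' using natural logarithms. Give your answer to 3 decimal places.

Total N = 39+1+1+5+3+1+1+1+10+20+1+1 = 84, so the proportions are 0.46429, 0.0119, 0.0119, 0.05952, 0.03571, 0.0119, 0.0119, 0.0119, 0.11905, 0.2381, 0.0119, 0.0119 (working shown to 5 dp, full precision carried).
Each pᵢ ln pᵢ term: 0.46429×(-0.76726)=-0.35623, 0.0119×(-4.43082)=-0.05275, 0.0119×(-4.43082)=-0.05275, 0.05952×(-2.82138)=-0.16794, 0.03571×(-3.33220)=-0.11901, 0.0119×(-4.43082)=-0.05275, 0.0119×(-4.43082)=-0.05275, 0.0119×(-4.43082)=-0.05275, 0.11905×(-2.12823)=-0.25336, 0.2381×(-1.43508)=-0.34169, 0.0119×(-4.43082)=-0.05275, 0.0119×(-4.43082)=-0.05275.
Sum = -1.60745, so H' = 1.607.

1.607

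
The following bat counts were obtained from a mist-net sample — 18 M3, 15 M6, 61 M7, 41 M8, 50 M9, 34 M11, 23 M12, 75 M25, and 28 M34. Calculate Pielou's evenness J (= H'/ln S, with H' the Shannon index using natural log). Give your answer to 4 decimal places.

Total N = 18+15+61+41+50+34+23+75+28 = 345, so the proportions are 0.052174, 0.043478, 0.176812, 0.118841, 0.144928, 0.098551, 0.066667, 0.217391, 0.081159 (working shown to 6 dp, full precision carried).
H' = −Σ pᵢ ln pᵢ = −((-0.154079) + (-0.136326) + (-0.306356) + (-0.253127) + (-0.279931) + (-0.228360) + (-0.180537) + (-0.331751) + (-0.203819)) = 2.074286.
With S = 9 species, ln S = 2.197225, so J = 2.074286/2.197225 = 0.944048, i.e. 0.9440 to 4 decimal places.

0.9440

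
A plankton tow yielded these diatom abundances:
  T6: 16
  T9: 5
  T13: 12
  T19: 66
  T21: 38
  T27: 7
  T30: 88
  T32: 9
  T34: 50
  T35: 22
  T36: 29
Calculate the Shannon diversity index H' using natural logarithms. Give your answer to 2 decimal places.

Total N = 16+5+12+66+38+7+88+9+50+22+29 = 342, so the proportions are 0.0468, 0.0146, 0.0351, 0.193, 0.1111, 0.0205, 0.2573, 0.0263, 0.1462, 0.0643, 0.0848 (working shown to 4 dp, full precision carried).
Each pᵢ ln pᵢ term: 0.0468×(-3.0622)=-0.1433, 0.0146×(-4.2254)=-0.0618, 0.0351×(-3.3499)=-0.1175, 0.193×(-1.6452)=-0.3175, 0.1111×(-2.1972)=-0.2441, 0.0205×(-3.8889)=-0.0796, 0.2573×(-1.3575)=-0.3493, 0.0263×(-3.6376)=-0.0957, 0.1462×(-1.9228)=-0.2811, 0.0643×(-2.7438)=-0.1765, 0.0848×(-2.4675)=-0.2092.
Sum = -2.0757, so H' = 2.08.

2.08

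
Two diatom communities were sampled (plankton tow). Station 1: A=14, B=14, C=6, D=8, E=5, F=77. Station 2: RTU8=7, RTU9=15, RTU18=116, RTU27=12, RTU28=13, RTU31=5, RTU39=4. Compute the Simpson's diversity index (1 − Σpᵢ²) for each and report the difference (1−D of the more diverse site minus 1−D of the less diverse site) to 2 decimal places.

Station 1: N=124, proportions 0.112903, 0.112903, 0.048387, 0.064516, 0.040323, 0.620968, giving 1−D = 0.580775 (working shown to 6 dp, full precision carried).
Station 2: N=172, proportions 0.040698, 0.087209, 0.674419, 0.069767, 0.075581, 0.02907, 0.023256, giving 1−D = 0.523932.
Difference = |0.580775 − 0.523932| = 0.056843, i.e. 0.06 to 2 decimal places.

0.06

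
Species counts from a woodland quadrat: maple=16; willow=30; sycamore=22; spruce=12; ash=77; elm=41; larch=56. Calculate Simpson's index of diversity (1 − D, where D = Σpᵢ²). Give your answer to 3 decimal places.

0.806

Total N = 16+30+22+12+77+41+56 = 254, so the proportions are 0.06299, 0.11811, 0.08661, 0.04724, 0.30315, 0.16142, 0.22047 (working shown to 5 dp, full precision carried).
D = 0.06299² + 0.11811² + 0.08661² + 0.04724² + 0.30315² + 0.16142² + 0.22047² = 0.00397 + 0.01395 + 0.00750 + 0.00223 + 0.09190 + 0.02606 + 0.04861 = 0.19422.
So 1 − D = 0.80578, i.e. 0.806 to 3 decimal places.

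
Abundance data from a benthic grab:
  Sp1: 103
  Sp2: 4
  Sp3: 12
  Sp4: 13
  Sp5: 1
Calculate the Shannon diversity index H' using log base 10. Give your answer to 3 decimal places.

Total N = 103+4+12+13+1 = 133, so the proportions are 0.77444, 0.03008, 0.09023, 0.09774, 0.00752 (working shown to 5 dp, full precision carried).
Each pᵢ log₁₀ pᵢ term: 0.77444×(-0.11101)=-0.08597, 0.03008×(-1.52179)=-0.04577, 0.09023×(-1.04467)=-0.09426, 0.09774×(-1.00991)=-0.09871, 0.00752×(-2.12385)=-0.01597.
Sum = -0.34068, so H' = 0.341.

0.341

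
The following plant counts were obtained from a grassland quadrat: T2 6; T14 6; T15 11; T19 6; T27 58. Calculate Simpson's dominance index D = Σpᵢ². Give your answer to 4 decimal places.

Total N = 6+6+11+6+58 = 87, so the proportions are 0.068966, 0.068966, 0.126437, 0.068966, 0.666667 (working shown to 6 dp, full precision carried).
D = 0.068966² + 0.068966² + 0.126437² + 0.068966² + 0.666667² = 0.004756 + 0.004756 + 0.015986 + 0.004756 + 0.444444 = 0.474699.
To 4 decimal places, D = 0.4747.

0.4747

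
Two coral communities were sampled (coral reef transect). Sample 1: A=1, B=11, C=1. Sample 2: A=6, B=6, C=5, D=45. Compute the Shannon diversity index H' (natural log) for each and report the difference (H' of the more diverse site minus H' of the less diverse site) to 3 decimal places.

Sample 1: N=13, proportions 0.07692, 0.84615, 0.07692, giving H' = 0.53596 (working shown to 5 dp, full precision carried).
Sample 2: N=62, proportions 0.09677, 0.09677, 0.08065, 0.72581, giving H' = 0.88765.
Difference = |0.53596 − 0.88765| = 0.35169, i.e. 0.352 to 3 decimal places.

0.352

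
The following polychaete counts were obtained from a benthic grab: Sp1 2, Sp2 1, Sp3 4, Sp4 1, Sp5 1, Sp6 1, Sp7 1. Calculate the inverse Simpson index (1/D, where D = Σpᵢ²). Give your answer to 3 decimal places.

4.840

Total N = 2+1+4+1+1+1+1 = 11, so the proportions are 0.1818182, 0.0909091, 0.3636364, 0.0909091, 0.0909091, 0.0909091, 0.0909091 (working shown to 7 dp, full precision carried).
D = 0.1818182² + 0.0909091² + 0.3636364² + 0.0909091² + 0.0909091² + 0.0909091² + 0.0909091² = 0.0330579 + 0.0082645 + 0.1322314 + 0.0082645 + 0.0082645 + 0.0082645 + 0.0082645 = 0.2066116.
So 1/D = 4.84000, i.e. 4.840 to 3 decimal places.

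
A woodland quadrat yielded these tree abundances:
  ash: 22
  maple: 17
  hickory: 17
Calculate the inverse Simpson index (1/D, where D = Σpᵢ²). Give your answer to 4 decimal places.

Total N = 22+17+17 = 56, so the proportions are 0.3928571, 0.3035714, 0.3035714 (working shown to 7 dp, full precision carried).
D = 0.3928571² + 0.3035714² + 0.3035714² = 0.1543367 + 0.0921556 + 0.0921556 = 0.3386480.
So 1/D = 2.952919, i.e. 2.9529 to 4 decimal places.

2.9529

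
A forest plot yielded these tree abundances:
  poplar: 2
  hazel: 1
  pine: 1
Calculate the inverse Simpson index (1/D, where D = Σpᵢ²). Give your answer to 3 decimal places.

2.667

Total N = 2+1+1 = 4, so the proportions are 0.5, 0.25, 0.25 (working shown to 6 dp, full precision carried).
D = 0.5² + 0.25² + 0.25² = 0.250000 + 0.062500 + 0.062500 = 0.375000.
So 1/D = 2.66667, i.e. 2.667 to 3 decimal places.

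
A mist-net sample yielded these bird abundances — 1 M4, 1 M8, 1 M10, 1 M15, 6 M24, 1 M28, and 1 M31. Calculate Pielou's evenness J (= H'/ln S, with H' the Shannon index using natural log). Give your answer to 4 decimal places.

0.8166

Total N = 1+1+1+1+6+1+1 = 12, so the proportions are 0.083333, 0.083333, 0.083333, 0.083333, 0.5, 0.083333, 0.083333 (working shown to 6 dp, full precision carried).
H' = −Σ pᵢ ln pᵢ = −((-0.207076) + (-0.207076) + (-0.207076) + (-0.207076) + (-0.346574) + (-0.207076) + (-0.207076)) = 1.589027.
With S = 7 species, ln S = 1.945910, so J = 1.589027/1.945910 = 0.816598, i.e. 0.8166 to 4 decimal places.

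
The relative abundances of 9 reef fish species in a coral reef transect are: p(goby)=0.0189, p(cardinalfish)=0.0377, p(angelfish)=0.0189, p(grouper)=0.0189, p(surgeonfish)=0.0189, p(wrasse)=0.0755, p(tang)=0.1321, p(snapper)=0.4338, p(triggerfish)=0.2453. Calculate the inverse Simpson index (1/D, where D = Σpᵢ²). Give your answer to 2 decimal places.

3.64

D = 0.0189² + 0.0377² + 0.0189² + 0.0189² + 0.0189² + 0.0755² + 0.1321² + 0.4338² + 0.2453² = 0.000357 + 0.001421 + 0.000357 + 0.000357 + 0.000357 + 0.005700 + 0.017450 + 0.188182 + 0.060172 = 0.274355 (working shown to 6 dp, full precision carried).
So 1/D = 3.6449, i.e. 3.64 to 2 decimal places.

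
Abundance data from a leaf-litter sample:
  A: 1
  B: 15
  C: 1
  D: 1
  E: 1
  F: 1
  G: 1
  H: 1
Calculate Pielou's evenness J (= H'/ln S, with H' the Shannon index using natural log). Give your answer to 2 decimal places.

Total N = 1+15+1+1+1+1+1+1 = 22, so the proportions are 0.0455, 0.6818, 0.0455, 0.0455, 0.0455, 0.0455, 0.0455, 0.0455 (working shown to 4 dp, full precision carried).
H' = −Σ pᵢ ln pᵢ = −((-0.1405) + (-0.2611) + (-0.1405) + (-0.1405) + (-0.1405) + (-0.1405) + (-0.1405) + (-0.1405)) = 1.2446.
With S = 8 species, ln S = 2.0794, so J = 1.2446/2.0794 = 0.5985, i.e. 0.60 to 2 decimal places.

0.60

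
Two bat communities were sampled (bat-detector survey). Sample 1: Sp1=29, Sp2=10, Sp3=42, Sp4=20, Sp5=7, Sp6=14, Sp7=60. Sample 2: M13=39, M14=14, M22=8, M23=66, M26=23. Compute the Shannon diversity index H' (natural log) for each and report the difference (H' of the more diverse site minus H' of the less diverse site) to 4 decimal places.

Sample 1: N=182, proportions 0.15934066, 0.05494505, 0.23076923, 0.10989011, 0.03846154, 0.07692308, 0.32967033, giving H' = 1.72157236 (working shown to 8 dp, full precision carried).
Sample 2: N=150, proportions 0.26, 0.09333333, 0.05333333, 0.44, 0.15333333, giving H' = 1.37666983.
Difference = |1.72157236 − 1.37666983| = 0.34490253, i.e. 0.3449 to 4 decimal places.

0.3449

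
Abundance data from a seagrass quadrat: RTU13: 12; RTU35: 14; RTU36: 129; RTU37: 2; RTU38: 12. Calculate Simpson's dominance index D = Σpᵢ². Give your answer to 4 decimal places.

Total N = 12+14+129+2+12 = 169, so the proportions are 0.071006, 0.08284, 0.763314, 0.011834, 0.071006 (working shown to 6 dp, full precision carried).
D = 0.071006² + 0.08284² + 0.763314² + 0.011834² + 0.071006² = 0.005042 + 0.006863 + 0.582648 + 0.000140 + 0.005042 = 0.599734.
To 4 decimal places, D = 0.5997.

0.5997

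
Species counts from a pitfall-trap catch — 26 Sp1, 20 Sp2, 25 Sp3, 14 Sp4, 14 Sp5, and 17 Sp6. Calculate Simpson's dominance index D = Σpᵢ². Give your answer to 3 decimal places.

0.177

Total N = 26+20+25+14+14+17 = 116, so the proportions are 0.22414, 0.17241, 0.21552, 0.12069, 0.12069, 0.14655 (working shown to 5 dp, full precision carried).
D = 0.22414² + 0.17241² + 0.21552² + 0.12069² + 0.12069² + 0.14655² = 0.05024 + 0.02973 + 0.04645 + 0.01457 + 0.01457 + 0.02148 = 0.17702.
To 3 decimal places, D = 0.177.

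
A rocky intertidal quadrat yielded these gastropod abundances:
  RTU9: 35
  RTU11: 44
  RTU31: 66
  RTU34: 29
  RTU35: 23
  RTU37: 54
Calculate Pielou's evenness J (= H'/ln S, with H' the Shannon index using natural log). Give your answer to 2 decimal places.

0.97

Total N = 35+44+66+29+23+54 = 251, so the proportions are 0.1394, 0.1753, 0.2629, 0.1155, 0.0916, 0.2151 (working shown to 4 dp, full precision carried).
H' = −Σ pᵢ ln pᵢ = −((-0.2747) + (-0.3052) + (-0.3512) + (-0.2493) + (-0.2190) + (-0.3306)) = 1.7301.
With S = 6 species, ln S = 1.7918, so J = 1.7301/1.7918 = 0.9656, i.e. 0.97 to 2 decimal places.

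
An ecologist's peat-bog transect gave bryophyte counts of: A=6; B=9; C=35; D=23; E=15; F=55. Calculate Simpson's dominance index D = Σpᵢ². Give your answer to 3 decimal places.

Total N = 6+9+35+23+15+55 = 143, so the proportions are 0.04196, 0.06294, 0.24476, 0.16084, 0.1049, 0.38462 (working shown to 5 dp, full precision carried).
D = 0.04196² + 0.06294² + 0.24476² + 0.16084² + 0.1049² + 0.38462² = 0.00176 + 0.00396 + 0.05991 + 0.02587 + 0.01100 + 0.14793 = 0.25043.
To 3 decimal places, D = 0.250.

0.250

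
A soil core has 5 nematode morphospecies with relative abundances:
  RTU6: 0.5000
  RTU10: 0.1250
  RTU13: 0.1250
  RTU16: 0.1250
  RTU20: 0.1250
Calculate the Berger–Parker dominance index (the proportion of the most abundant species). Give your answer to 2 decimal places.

The largest proportion is 0.5, i.e. d = 0.50 to 2 decimal places.

0.50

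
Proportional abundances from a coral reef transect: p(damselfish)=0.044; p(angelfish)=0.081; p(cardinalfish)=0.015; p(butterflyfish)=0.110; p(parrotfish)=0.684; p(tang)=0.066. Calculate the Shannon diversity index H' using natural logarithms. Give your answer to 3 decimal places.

Each pᵢ ln pᵢ term (working shown to 5 dp, full precision carried): 0.044×(-3.12357)=-0.13744, 0.081×(-2.51331)=-0.20358, 0.015×(-4.19971)=-0.06300, 0.11×(-2.20727)=-0.24280, 0.684×(-0.37980)=-0.25978, 0.066×(-2.71810)=-0.17939.
Sum = -1.08599, so H' = 1.086.

1.086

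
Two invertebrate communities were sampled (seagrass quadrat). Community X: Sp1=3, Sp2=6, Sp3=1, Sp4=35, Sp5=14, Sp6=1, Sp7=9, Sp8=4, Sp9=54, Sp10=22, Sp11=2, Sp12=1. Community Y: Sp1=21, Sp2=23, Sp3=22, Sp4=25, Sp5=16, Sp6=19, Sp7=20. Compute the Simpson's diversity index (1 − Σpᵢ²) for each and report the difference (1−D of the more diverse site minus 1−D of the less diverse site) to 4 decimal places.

Community X: N=152, proportions 0.019737, 0.039474, 0.006579, 0.230263, 0.092105, 0.006579, 0.059211, 0.026316, 0.355263, 0.144737, 0.013158, 0.006579, giving 1−D = 0.784886 (working shown to 6 dp, full precision carried).
Community Y: N=146, proportions 0.143836, 0.157534, 0.150685, 0.171233, 0.109589, 0.130137, 0.136986, giving 1−D = 0.854757.
Difference = |0.784886 − 0.854757| = 0.069871, i.e. 0.0699 to 4 decimal places.

0.0699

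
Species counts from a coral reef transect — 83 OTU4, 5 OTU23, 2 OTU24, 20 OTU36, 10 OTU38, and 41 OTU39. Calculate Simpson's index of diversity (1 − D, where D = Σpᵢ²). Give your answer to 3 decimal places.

0.649

Total N = 83+5+2+20+10+41 = 161, so the proportions are 0.51553, 0.03106, 0.01242, 0.12422, 0.06211, 0.25466 (working shown to 5 dp, full precision carried).
D = 0.51553² + 0.03106² + 0.01242² + 0.12422² + 0.06211² + 0.25466² = 0.26577 + 0.00096 + 0.00015 + 0.01543 + 0.00386 + 0.06485 = 0.35103.
So 1 − D = 0.64897, i.e. 0.649 to 3 decimal places.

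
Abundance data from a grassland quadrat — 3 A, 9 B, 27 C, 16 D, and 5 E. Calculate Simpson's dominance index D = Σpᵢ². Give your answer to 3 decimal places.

Total N = 3+9+27+16+5 = 60, so the proportions are 0.05, 0.15, 0.45, 0.26667, 0.08333 (working shown to 5 dp, full precision carried).
D = 0.05² + 0.15² + 0.45² + 0.26667² + 0.08333² = 0.00250 + 0.02250 + 0.20250 + 0.07111 + 0.00694 = 0.30556.
To 3 decimal places, D = 0.306.

0.306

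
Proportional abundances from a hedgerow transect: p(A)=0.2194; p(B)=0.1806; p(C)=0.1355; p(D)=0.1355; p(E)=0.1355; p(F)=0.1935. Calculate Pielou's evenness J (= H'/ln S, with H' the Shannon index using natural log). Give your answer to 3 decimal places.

0.989

H' = −Σ pᵢ ln pᵢ = −((-0.33280) + (-0.30909) + (-0.27084) + (-0.27084) + (-0.27084) + (-0.31782)) = 1.77222 (working shown to 5 dp, full precision carried).
With S = 6 species, ln S = 1.79176, so J = 1.77222/1.79176 = 0.98909, i.e. 0.989 to 3 decimal places.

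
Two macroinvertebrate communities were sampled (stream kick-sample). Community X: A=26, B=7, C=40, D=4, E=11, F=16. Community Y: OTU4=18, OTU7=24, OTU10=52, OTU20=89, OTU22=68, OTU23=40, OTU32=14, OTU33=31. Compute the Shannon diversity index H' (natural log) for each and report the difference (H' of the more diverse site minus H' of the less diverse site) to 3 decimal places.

Community X: N=104, proportions 0.25, 0.06731, 0.38462, 0.03846, 0.10577, 0.15385, giving H' = 1.54660 (working shown to 5 dp, full precision carried).
Community Y: N=336, proportions 0.05357, 0.07143, 0.15476, 0.26488, 0.20238, 0.11905, 0.04167, 0.09226, giving H' = 1.91492.
Difference = |1.54660 − 1.91492| = 0.36832, i.e. 0.368 to 3 decimal places.

0.368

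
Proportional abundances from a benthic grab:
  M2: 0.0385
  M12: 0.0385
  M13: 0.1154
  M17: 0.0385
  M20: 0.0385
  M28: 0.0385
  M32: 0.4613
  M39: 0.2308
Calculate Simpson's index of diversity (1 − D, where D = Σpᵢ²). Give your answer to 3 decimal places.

0.713

D = 0.0385² + 0.0385² + 0.1154² + 0.0385² + 0.0385² + 0.0385² + 0.4613² + 0.2308² = 0.00148 + 0.00148 + 0.01332 + 0.00148 + 0.00148 + 0.00148 + 0.21280 + 0.05327 = 0.28679 (working shown to 5 dp, full precision carried).
So 1 − D = 0.71321, i.e. 0.713 to 3 decimal places.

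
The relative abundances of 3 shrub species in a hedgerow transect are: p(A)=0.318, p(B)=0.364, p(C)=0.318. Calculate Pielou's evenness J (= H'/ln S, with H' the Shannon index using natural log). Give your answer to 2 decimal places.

H' = −Σ pᵢ ln pᵢ = −((-0.3643) + (-0.3679) + (-0.3643)) = 1.0965 (working shown to 4 dp, full precision carried).
With S = 3 species, ln S = 1.0986, so J = 1.0965/1.0986 = 0.9981, i.e. 1.00 to 2 decimal places.

1.00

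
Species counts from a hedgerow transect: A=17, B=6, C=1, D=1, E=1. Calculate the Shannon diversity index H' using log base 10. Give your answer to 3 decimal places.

0.431

Total N = 17+6+1+1+1 = 26, so the proportions are 0.65385, 0.23077, 0.03846, 0.03846, 0.03846 (working shown to 5 dp, full precision carried).
Each pᵢ log₁₀ pᵢ term: 0.65385×(-0.18452)=-0.12065, 0.23077×(-0.63682)=-0.14696, 0.03846×(-1.41497)=-0.05442, 0.03846×(-1.41497)=-0.05442, 0.03846×(-1.41497)=-0.05442.
Sum = -0.43088, so H' = 0.431.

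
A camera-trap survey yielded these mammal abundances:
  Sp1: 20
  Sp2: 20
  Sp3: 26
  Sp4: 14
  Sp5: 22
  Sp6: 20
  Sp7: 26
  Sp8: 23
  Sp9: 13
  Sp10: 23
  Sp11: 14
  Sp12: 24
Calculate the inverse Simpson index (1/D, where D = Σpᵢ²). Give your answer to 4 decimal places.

11.4749

Total N = 20+20+26+14+22+20+26+23+13+23+14+24 = 245, so the proportions are 0.081632653, 0.081632653, 0.106122449, 0.057142857, 0.089795918, 0.081632653, 0.106122449, 0.093877551, 0.053061224, 0.093877551, 0.057142857, 0.097959184 (working shown to 9 dp, full precision carried).
D = 0.081632653² + 0.081632653² + 0.106122449² + 0.057142857² + 0.089795918² + 0.081632653² + 0.106122449² + 0.093877551² + 0.053061224² + 0.093877551² + 0.057142857² + 0.097959184² = 0.006663890 + 0.006663890 + 0.011261974 + 0.003265306 + 0.008063307 + 0.006663890 + 0.011261974 + 0.008812995 + 0.002815494 + 0.008812995 + 0.003265306 + 0.009596002 = 0.087147022.
So 1/D = 11.474861, i.e. 11.4749 to 4 decimal places.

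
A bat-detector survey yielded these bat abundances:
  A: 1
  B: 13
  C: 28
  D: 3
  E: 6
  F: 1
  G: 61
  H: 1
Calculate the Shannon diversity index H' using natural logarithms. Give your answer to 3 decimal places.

1.302

Total N = 1+13+28+3+6+1+61+1 = 114, so the proportions are 0.00877, 0.11404, 0.24561, 0.02632, 0.05263, 0.00877, 0.53509, 0.00877 (working shown to 5 dp, full precision carried).
Each pᵢ ln pᵢ term: 0.00877×(-4.73620)=-0.04155, 0.11404×(-2.17125)=-0.24760, 0.24561×(-1.40399)=-0.34484, 0.02632×(-3.63759)=-0.09573, 0.05263×(-2.94444)=-0.15497, 0.00877×(-4.73620)=-0.04155, 0.53509×(-0.62532)=-0.33460, 0.00877×(-4.73620)=-0.04155.
Sum = -1.30238, so H' = 1.302.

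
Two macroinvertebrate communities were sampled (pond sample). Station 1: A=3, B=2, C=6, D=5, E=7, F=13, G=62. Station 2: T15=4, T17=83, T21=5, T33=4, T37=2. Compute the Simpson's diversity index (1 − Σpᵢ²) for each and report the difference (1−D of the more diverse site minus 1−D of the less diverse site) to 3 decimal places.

Station 1: N=98, proportions 0.030612, 0.020408, 0.061224, 0.05102, 0.071429, 0.132653, 0.632653, giving 1−D = 0.569346 (working shown to 6 dp, full precision carried).
Station 2: N=98, proportions 0.040816, 0.846939, 0.05102, 0.040816, 0.020408, giving 1−D = 0.276343.
Difference = |0.569346 − 0.276343| = 0.293003, i.e. 0.293 to 3 decimal places.

0.293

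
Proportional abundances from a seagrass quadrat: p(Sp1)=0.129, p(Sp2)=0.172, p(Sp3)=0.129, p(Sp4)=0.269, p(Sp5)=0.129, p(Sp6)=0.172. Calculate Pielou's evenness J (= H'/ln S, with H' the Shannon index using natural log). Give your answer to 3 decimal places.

H' = −Σ pᵢ ln pᵢ = −((-0.26418) + (-0.30276) + (-0.26418) + (-0.35321) + (-0.26418) + (-0.30276)) = 1.75129 (working shown to 5 dp, full precision carried).
With S = 6 species, ln S = 1.79176, so J = 1.75129/1.79176 = 0.97741, i.e. 0.977 to 3 decimal places.

0.977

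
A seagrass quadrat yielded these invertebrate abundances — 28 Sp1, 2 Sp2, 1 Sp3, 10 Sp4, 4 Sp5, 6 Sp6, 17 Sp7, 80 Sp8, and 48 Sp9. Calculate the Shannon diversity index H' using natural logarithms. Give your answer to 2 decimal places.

1.61

Total N = 28+2+1+10+4+6+17+80+48 = 196, so the proportions are 0.1429, 0.0102, 0.0051, 0.051, 0.0204, 0.0306, 0.0867, 0.4082, 0.2449 (working shown to 4 dp, full precision carried).
Each pᵢ ln pᵢ term: 0.1429×(-1.9459)=-0.2780, 0.0102×(-4.5850)=-0.0468, 0.0051×(-5.2781)=-0.0269, 0.051×(-2.9755)=-0.1518, 0.0204×(-3.8918)=-0.0794, 0.0306×(-3.4864)=-0.1067, 0.0867×(-2.4449)=-0.2121, 0.4082×(-0.8961)=-0.3658, 0.2449×(-1.4069)=-0.3446.
Sum = -1.6120, so H' = 1.61.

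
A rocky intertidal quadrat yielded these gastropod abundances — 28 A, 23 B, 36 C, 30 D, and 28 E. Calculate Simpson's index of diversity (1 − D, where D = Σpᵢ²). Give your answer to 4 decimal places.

0.7958

Total N = 28+23+36+30+28 = 145, so the proportions are 0.193103, 0.158621, 0.248276, 0.206897, 0.193103 (working shown to 6 dp, full precision carried).
D = 0.193103² + 0.158621² + 0.248276² + 0.206897² + 0.193103² = 0.037289 + 0.025161 + 0.061641 + 0.042806 + 0.037289 = 0.204185.
So 1 − D = 0.795815, i.e. 0.7958 to 4 decimal places.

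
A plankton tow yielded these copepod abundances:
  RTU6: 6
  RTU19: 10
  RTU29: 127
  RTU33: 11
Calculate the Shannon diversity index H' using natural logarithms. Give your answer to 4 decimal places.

0.6515

Total N = 6+10+127+11 = 154, so the proportions are 0.038961, 0.064935, 0.824675, 0.071429 (working shown to 6 dp, full precision carried).
Each pᵢ ln pᵢ term: 0.038961×(-3.245193)=-0.126436, 0.064935×(-2.734368)=-0.177556, 0.824675×(-0.192766)=-0.158969, 0.071429×(-2.639057)=-0.188504.
Sum = -0.651465, so H' = 0.6515.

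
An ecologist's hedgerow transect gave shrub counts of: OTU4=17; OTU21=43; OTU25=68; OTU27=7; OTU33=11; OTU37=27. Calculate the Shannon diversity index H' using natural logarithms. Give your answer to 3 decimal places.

1.536

Total N = 17+43+68+7+11+27 = 173, so the proportions are 0.09827, 0.24855, 0.39306, 0.04046, 0.06358, 0.15607 (working shown to 5 dp, full precision carried).
Each pᵢ ln pᵢ term: 0.09827×(-2.32008)=-0.22798, 0.24855×(-1.39209)=-0.34601, 0.39306×(-0.93378)=-0.36704, 0.04046×(-3.20738)=-0.12978, 0.06358×(-2.75540)=-0.17520, 0.15607×(-1.85745)=-0.28989.
Sum = -1.53590, so H' = 1.536.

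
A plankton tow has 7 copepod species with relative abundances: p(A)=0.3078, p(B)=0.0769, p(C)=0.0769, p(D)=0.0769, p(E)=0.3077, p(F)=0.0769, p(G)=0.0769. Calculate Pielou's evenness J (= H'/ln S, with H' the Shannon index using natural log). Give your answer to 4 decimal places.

H' = −Σ pᵢ ln pᵢ = −((-0.362682) + (-0.197268) + (-0.197268) + (-0.197268) + (-0.362664) + (-0.197268) + (-0.197268)) = 1.711685 (working shown to 6 dp, full precision carried).
With S = 7 species, ln S = 1.945910, so J = 1.711685/1.945910 = 0.879632, i.e. 0.8796 to 4 decimal places.

0.8796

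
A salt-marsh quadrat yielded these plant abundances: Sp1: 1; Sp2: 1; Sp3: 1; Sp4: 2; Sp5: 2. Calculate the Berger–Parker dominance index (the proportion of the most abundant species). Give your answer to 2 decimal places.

0.29

Total N = 1+1+1+2+2 = 7, so the proportions are 0.1429, 0.1429, 0.1429, 0.2857, 0.2857 (working shown to 4 dp, full precision carried).
The largest proportion is 0.2857, i.e. d = 0.29 to 2 decimal places.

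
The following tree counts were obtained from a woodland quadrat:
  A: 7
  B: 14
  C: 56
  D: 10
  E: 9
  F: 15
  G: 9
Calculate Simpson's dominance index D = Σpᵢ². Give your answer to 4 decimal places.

0.2686

Total N = 7+14+56+10+9+15+9 = 120, so the proportions are 0.058333, 0.116667, 0.466667, 0.083333, 0.075, 0.125, 0.075 (working shown to 6 dp, full precision carried).
D = 0.058333² + 0.116667² + 0.466667² + 0.083333² + 0.075² + 0.125² + 0.075² = 0.003403 + 0.013611 + 0.217778 + 0.006944 + 0.005625 + 0.015625 + 0.005625 = 0.268611.
To 4 decimal places, D = 0.2686.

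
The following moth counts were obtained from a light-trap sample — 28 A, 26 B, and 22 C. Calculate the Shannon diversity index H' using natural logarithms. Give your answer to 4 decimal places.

1.0937

Total N = 28+26+22 = 76, so the proportions are 0.368421, 0.342105, 0.289474 (working shown to 6 dp, full precision carried).
Each pᵢ ln pᵢ term: 0.368421×(-0.998529)=-0.367879, 0.342105×(-1.072637)=-0.366955, 0.289474×(-1.239691)=-0.358858.
Sum = -1.093692, so H' = 1.0937.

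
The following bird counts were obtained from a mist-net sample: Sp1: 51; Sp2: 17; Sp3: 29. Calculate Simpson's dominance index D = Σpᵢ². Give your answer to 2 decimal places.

Total N = 51+17+29 = 97, so the proportions are 0.5258, 0.1753, 0.299 (working shown to 4 dp, full precision carried).
D = 0.5258² + 0.1753² + 0.299² = 0.2764 + 0.0307 + 0.0894 = 0.3965.
To 2 decimal places, D = 0.40.

0.40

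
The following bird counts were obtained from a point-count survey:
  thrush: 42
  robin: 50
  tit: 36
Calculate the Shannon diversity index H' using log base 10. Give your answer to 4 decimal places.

Total N = 42+50+36 = 128, so the proportions are 0.328125, 0.390625, 0.28125 (working shown to 6 dp, full precision carried).
Each pᵢ log₁₀ pᵢ term: 0.328125×(-0.483961)=-0.158800, 0.390625×(-0.408240)=-0.159469, 0.28125×(-0.550907)=-0.154943.
Sum = -0.473211, so H' = 0.4732.

0.4732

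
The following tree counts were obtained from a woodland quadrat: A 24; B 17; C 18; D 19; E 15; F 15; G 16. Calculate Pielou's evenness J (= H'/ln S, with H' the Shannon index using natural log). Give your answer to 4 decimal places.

0.9934

Total N = 24+17+18+19+15+15+16 = 124, so the proportions are 0.193548, 0.137097, 0.145161, 0.153226, 0.120968, 0.120968, 0.129032 (working shown to 6 dp, full precision carried).
H' = −Σ pᵢ ln pᵢ = −((-0.317851) + (-0.272421) + (-0.280148) + (-0.287427) + (-0.255512) + (-0.255512) + (-0.264218)) = 1.933089.
With S = 7 species, ln S = 1.945910, so J = 1.933089/1.945910 = 0.993411, i.e. 0.9934 to 4 decimal places.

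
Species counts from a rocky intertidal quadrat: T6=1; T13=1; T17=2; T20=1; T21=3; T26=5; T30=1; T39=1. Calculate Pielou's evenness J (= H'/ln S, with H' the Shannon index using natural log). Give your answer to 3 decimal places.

Total N = 1+1+2+1+3+5+1+1 = 15, so the proportions are 0.06667, 0.06667, 0.13333, 0.06667, 0.2, 0.33333, 0.06667, 0.06667 (working shown to 5 dp, full precision carried).
H' = −Σ pᵢ ln pᵢ = −((-0.18054) + (-0.18054) + (-0.26865) + (-0.18054) + (-0.32189) + (-0.36620) + (-0.18054) + (-0.18054)) = 1.85943.
With S = 8 species, ln S = 2.07944, so J = 1.85943/2.07944 = 0.89420, i.e. 0.894 to 3 decimal places.

0.894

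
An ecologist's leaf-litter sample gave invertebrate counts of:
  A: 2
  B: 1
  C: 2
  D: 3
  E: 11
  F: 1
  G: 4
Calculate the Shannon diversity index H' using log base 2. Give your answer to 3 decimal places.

2.301

Total N = 2+1+2+3+11+1+4 = 24, so the proportions are 0.08333, 0.04167, 0.08333, 0.125, 0.45833, 0.04167, 0.16667 (working shown to 5 dp, full precision carried).
Each pᵢ log₂ pᵢ term: 0.08333×(-3.58496)=-0.29875, 0.04167×(-4.58496)=-0.19104, 0.08333×(-3.58496)=-0.29875, 0.125×(-3.00000)=-0.37500, 0.45833×(-1.12553)=-0.51587, 0.04167×(-4.58496)=-0.19104, 0.16667×(-2.58496)=-0.43083.
Sum = -2.30127, so H' = 2.301.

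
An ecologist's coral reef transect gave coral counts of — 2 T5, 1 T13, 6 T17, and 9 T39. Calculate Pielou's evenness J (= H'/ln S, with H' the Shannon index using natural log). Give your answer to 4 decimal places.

Total N = 2+1+6+9 = 18, so the proportions are 0.111111, 0.055556, 0.333333, 0.5 (working shown to 6 dp, full precision carried).
H' = −Σ pᵢ ln pᵢ = −((-0.244136) + (-0.160576) + (-0.366204) + (-0.346574)) = 1.117490.
With S = 4 species, ln S = 1.386294, so J = 1.117490/1.386294 = 0.806099, i.e. 0.8061 to 4 decimal places.

0.8061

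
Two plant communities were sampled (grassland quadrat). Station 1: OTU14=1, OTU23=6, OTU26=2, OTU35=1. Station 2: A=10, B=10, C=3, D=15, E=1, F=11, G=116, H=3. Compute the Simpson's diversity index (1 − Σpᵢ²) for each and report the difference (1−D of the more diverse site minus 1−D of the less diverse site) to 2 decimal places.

Station 1: N=10, proportions 0.1, 0.6, 0.2, 0.1, giving 1−D = 0.5800 (working shown to 4 dp, full precision carried).
Station 2: N=169, proportions 0.0592, 0.0592, 0.0178, 0.0888, 0.0059, 0.0651, 0.6864, 0.0178, giving 1−D = 0.5091.
Difference = |0.5800 − 0.5091| = 0.0709, i.e. 0.07 to 2 decimal places.

0.07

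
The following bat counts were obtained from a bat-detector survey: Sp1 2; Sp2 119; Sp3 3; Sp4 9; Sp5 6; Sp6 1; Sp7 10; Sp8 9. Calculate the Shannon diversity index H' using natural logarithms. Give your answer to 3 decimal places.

Total N = 2+119+3+9+6+1+10+9 = 159, so the proportions are 0.01258, 0.74843, 0.01887, 0.0566, 0.03774, 0.00629, 0.06289, 0.0566 (working shown to 5 dp, full precision carried).
Each pᵢ ln pᵢ term: 0.01258×(-4.37576)=-0.05504, 0.74843×(-0.28978)=-0.21688, 0.01887×(-3.97029)=-0.07491, 0.0566×(-2.87168)=-0.16255, 0.03774×(-3.27714)=-0.12367, 0.00629×(-5.06890)=-0.03188, 0.06289×(-2.76632)=-0.17398, 0.0566×(-2.87168)=-0.16255.
Sum = -1.00146, so H' = 1.001.

1.001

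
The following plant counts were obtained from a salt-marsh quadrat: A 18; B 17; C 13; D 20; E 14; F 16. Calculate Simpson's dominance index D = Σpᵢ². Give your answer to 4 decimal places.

Total N = 18+17+13+20+14+16 = 98, so the proportions are 0.183673, 0.173469, 0.132653, 0.204082, 0.142857, 0.163265 (working shown to 6 dp, full precision carried).
D = 0.183673² + 0.173469² + 0.132653² + 0.204082² + 0.142857² + 0.163265² = 0.033736 + 0.030092 + 0.017597 + 0.041649 + 0.020408 + 0.026656 = 0.170137.
To 4 decimal places, D = 0.1701.

0.1701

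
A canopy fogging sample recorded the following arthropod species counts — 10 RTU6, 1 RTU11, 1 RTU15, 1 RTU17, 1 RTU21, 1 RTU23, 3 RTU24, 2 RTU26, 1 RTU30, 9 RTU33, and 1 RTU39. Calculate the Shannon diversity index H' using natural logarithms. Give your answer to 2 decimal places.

Total N = 10+1+1+1+1+1+3+2+1+9+1 = 31, so the proportions are 0.3226, 0.0323, 0.0323, 0.0323, 0.0323, 0.0323, 0.0968, 0.0645, 0.0323, 0.2903, 0.0323 (working shown to 4 dp, full precision carried).
Each pᵢ ln pᵢ term: 0.3226×(-1.1314)=-0.3650, 0.0323×(-3.4340)=-0.1108, 0.0323×(-3.4340)=-0.1108, 0.0323×(-3.4340)=-0.1108, 0.0323×(-3.4340)=-0.1108, 0.0323×(-3.4340)=-0.1108, 0.0968×(-2.3354)=-0.2260, 0.0645×(-2.7408)=-0.1768, 0.0323×(-3.4340)=-0.1108, 0.2903×(-1.2368)=-0.3591, 0.0323×(-3.4340)=-0.1108.
Sum = -1.9023, so H' = 1.90.

1.90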